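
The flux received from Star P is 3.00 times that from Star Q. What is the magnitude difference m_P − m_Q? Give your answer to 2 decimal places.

m_P − m_Q = −2.5 log₁₀(F_P/F_Q) = −2.5 log₁₀(3.00) = −2.5 × (0.477) = -1.193.

-1.19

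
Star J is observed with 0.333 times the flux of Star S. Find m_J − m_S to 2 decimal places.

1.19

m_J − m_S = −2.5 log₁₀(F_J/F_S) = −2.5 log₁₀(0.333) = −2.5 × (-0.478) = 1.194.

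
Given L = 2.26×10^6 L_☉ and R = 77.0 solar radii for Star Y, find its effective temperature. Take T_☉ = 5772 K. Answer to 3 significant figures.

T/T_☉ = (L/L_☉)^(1/4) / (R/R_☉)^(1/2)
T = 5772 × (2.26×10^6)^(1/4) / √(77.0) = 5772 × 38.77 / 8.775 = 2.550×10^4 K.

2.55×10^4 K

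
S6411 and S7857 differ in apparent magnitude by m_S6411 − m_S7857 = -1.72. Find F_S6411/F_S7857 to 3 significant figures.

4.88

F_S6411/F_S7857 = 10^(−(m_S6411 − m_S7857)/2.5) = 10^(1.72/2.5) = 10^0.688 = 4.875.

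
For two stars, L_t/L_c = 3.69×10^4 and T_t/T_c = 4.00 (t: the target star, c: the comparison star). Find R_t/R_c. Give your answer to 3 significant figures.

L ∝ R²T⁴ gives R ∝ √L / T², so
R_t/R_c = √(3.69×10^4) / (4.00)² = 192.1 / 16.00 = 12.01.

12.0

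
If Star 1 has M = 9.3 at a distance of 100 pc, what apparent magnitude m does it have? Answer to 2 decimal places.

14.30

m = M + 5 log₁₀(d/10 pc) = 9.3 + 5 log₁₀(100/10)
  = 9.3 + 5 × 1.000 = 9.3 + 5.00 = 14.30.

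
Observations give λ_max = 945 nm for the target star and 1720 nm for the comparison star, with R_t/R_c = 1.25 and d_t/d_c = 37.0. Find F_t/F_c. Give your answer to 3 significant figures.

Wien's law: T_t/T_c = λ_c/λ_t = 1720/945 = 1.820.
L_t/L_c = (R_t/R_c)²(T_t/T_c)⁴ = (1.25)²(1.820)⁴ = 17.15.
F_t/F_c = (L_t/L_c)/(d_t/d_c)² = 17.15/(37.0)² = 0.01253.

0.0125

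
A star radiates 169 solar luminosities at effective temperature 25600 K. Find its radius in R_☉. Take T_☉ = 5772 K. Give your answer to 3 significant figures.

0.661 R_☉

R/R_☉ = √(L/L_☉) / (T/T_☉)² = √(169) / (4.435)²
       = 13.00 / 19.67 = 0.6609.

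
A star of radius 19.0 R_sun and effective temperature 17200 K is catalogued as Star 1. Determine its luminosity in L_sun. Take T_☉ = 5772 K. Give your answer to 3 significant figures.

L/L_☉ = (R/R_☉)² (T/T_☉)⁴ = (19.0)² × (17200/5772)⁴
       = 361.0 × (2.980)⁴ = 361.0 × 78.85 = 2.847×10^4.

2.85×10^4 L_sun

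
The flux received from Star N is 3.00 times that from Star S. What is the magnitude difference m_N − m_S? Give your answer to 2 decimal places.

-1.19

m_N − m_S = −2.5 log₁₀(F_N/F_S) = −2.5 log₁₀(3.00) = −2.5 × (0.477) = -1.193.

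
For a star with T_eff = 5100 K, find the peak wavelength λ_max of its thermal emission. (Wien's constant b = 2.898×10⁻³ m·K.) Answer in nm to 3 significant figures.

568 nm

λ_max = b/T = 2.898×10⁻³ / 5100 = 5.68×10^-7 m = 568.2 nm.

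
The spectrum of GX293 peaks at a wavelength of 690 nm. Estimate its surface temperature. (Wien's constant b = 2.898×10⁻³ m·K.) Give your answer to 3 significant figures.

4.20×10^3 K

T = b/λ_max = 2.898×10⁻³ / (690×10⁻⁹) = 4200 K.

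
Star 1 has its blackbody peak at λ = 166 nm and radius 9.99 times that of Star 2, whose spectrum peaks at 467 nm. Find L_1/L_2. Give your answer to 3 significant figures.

6.25×10^3

Wien's law gives T ∝ 1/λ_max, so T_1/T_2 = λ_2/λ_1 = 467/166 = 2.813.
Then L ∝ R²T⁴ gives L_1/L_2 = (9.99)² × (2.813)⁴ = 99.80 × 62.64 = 6251.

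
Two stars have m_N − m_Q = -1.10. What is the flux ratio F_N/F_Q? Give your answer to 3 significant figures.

2.75

F_N/F_Q = 10^(−(m_N − m_Q)/2.5) = 10^(1.10/2.5) = 10^0.440 = 2.754.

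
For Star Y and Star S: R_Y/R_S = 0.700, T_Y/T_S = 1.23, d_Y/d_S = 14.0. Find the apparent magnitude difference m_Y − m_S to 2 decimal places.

L_Y/L_S = (0.700)²(1.23)⁴ = 1.122.
F_Y/F_S = (L_Y/L_S)/(d_Y/d_S)² = 1.122/196.0 = 0.005722.
m_Y − m_S = −2.5 log₁₀(0.005722) = 5.61.

5.61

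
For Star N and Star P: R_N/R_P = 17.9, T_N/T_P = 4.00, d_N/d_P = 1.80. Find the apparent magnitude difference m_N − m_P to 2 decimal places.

L_N/L_P = (17.9)²(4.00)⁴ = 8.202×10^4.
F_N/F_P = (L_N/L_P)/(d_N/d_P)² = 8.202×10^4/3.240 = 2.532×10^4.
m_N − m_P = −2.5 log₁₀(2.532×10^4) = -11.01.

-11.01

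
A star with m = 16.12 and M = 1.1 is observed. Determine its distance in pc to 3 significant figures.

1.01×10^4 pc

m − M = 5 log₁₀(d/10 pc)
16.12 − (1.1) = 15.02 = 5 log₁₀(d/10)
d = 10 × 10^(15.02/5) = 10 × 10^3.004 = 1.009×10^4 pc.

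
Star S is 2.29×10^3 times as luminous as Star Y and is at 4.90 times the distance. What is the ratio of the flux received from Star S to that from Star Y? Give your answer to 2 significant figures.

F = L/(4πd²), so F_S/F_Y = (L_S/L_Y) / (d_S/d_Y)²
= 2.29×10^3 / (4.90)² = 2.29×10^3 / 24.01 = 95.38.

95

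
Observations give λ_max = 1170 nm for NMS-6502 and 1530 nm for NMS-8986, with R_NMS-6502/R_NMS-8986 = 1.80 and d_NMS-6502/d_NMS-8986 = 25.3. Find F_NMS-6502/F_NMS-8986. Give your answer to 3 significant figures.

0.0148

Wien's law: T_NMS-6502/T_NMS-8986 = λ_NMS-8986/λ_NMS-6502 = 1530/1170 = 1.308.
L_NMS-6502/L_NMS-8986 = (R_NMS-6502/R_NMS-8986)²(T_NMS-6502/T_NMS-8986)⁴ = (1.80)²(1.308)⁴ = 9.475.
F_NMS-6502/F_NMS-8986 = (L_NMS-6502/L_NMS-8986)/(d_NMS-6502/d_NMS-8986)² = 9.475/(25.3)² = 0.01480.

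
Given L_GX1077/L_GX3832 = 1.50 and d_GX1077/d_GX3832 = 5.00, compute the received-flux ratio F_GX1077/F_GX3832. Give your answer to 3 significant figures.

0.0600

F = L/(4πd²), so F_GX1077/F_GX3832 = (L_GX1077/L_GX3832) / (d_GX1077/d_GX3832)²
= 1.50 / (5.00)² = 1.50 / 25.00 = 0.06000.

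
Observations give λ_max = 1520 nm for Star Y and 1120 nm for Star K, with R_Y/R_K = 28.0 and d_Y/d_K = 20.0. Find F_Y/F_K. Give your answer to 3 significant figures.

0.578

Wien's law: T_Y/T_K = λ_K/λ_Y = 1120/1520 = 0.7368.
L_Y/L_K = (R_Y/R_K)²(T_Y/T_K)⁴ = (28.0)²(0.7368)⁴ = 231.1.
F_Y/F_K = (L_Y/L_K)/(d_Y/d_K)² = 231.1/(20.0)² = 0.5778.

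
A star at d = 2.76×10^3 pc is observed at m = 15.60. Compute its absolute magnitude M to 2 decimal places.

3.40

M = m − 5 log₁₀(d/10 pc) = 15.60 − 5 log₁₀(2.76×10^3/10)
  = 15.60 − 5 × 2.441 = 15.60 − 12.20 = 3.40.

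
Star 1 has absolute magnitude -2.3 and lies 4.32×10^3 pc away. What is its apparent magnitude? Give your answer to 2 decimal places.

10.88

m = M + 5 log₁₀(d/10 pc) = -2.3 + 5 log₁₀(4.32×10^3/10)
  = -2.3 + 5 × 2.635 = -2.3 + 13.18 = 10.88.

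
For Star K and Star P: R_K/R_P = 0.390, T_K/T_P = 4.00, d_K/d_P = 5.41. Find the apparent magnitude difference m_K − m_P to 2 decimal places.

-0.31

L_K/L_P = (0.390)²(4.00)⁴ = 38.94.
F_K/F_P = (L_K/L_P)/(d_K/d_P)² = 38.94/29.27 = 1.330.
m_K − m_P = −2.5 log₁₀(1.330) = -0.31.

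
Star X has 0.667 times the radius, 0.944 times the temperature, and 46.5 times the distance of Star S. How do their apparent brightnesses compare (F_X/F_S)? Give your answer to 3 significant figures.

1.63×10^-4

L_X/L_S = (R_X/R_S)²(T_X/T_S)⁴ = (0.667)² × (0.944)⁴ = 0.3533.
F_X/F_S = (L_X/L_S)/(d_X/d_S)² = 0.3533 / (46.5)² = 1.634×10^-4.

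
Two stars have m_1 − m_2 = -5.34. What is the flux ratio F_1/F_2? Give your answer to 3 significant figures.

F_1/F_2 = 10^(−(m_1 − m_2)/2.5) = 10^(5.34/2.5) = 10^2.136 = 136.8.

137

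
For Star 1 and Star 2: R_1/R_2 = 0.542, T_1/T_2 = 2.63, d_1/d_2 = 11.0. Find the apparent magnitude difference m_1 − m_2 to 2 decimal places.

L_1/L_2 = (0.542)²(2.63)⁴ = 14.05.
F_1/F_2 = (L_1/L_2)/(d_1/d_2)² = 14.05/121.0 = 0.1162.
m_1 − m_2 = −2.5 log₁₀(0.1162) = 2.34.

2.34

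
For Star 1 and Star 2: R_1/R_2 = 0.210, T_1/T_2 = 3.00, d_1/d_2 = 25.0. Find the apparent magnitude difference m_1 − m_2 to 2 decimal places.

L_1/L_2 = (0.210)²(3.00)⁴ = 3.572.
F_1/F_2 = (L_1/L_2)/(d_1/d_2)² = 3.572/625.0 = 0.005715.
m_1 − m_2 = −2.5 log₁₀(0.005715) = 5.61.

5.61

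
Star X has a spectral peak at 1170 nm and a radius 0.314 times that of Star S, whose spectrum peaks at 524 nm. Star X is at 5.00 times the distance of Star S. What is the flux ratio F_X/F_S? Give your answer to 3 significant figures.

1.59×10^-4

Wien's law: T_X/T_S = λ_S/λ_X = 524/1170 = 0.4479.
L_X/L_S = (R_X/R_S)²(T_X/T_S)⁴ = (0.314)²(0.4479)⁴ = 0.003967.
F_X/F_S = (L_X/L_S)/(d_X/d_S)² = 0.003967/(5.00)² = 1.587×10^-4.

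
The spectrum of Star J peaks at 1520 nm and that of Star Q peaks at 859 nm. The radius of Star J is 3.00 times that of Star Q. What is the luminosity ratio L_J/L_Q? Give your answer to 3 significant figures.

Wien's law gives T ∝ 1/λ_max, so T_J/T_Q = λ_Q/λ_J = 859/1520 = 0.5651.
Then L ∝ R²T⁴ gives L_J/L_Q = (3.00)² × (0.5651)⁴ = 9.000 × 0.1020 = 0.9180.

0.918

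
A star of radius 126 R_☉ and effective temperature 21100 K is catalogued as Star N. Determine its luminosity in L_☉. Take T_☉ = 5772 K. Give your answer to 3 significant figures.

2.84×10^6 L_☉

L/L_☉ = (R/R_☉)² (T/T_☉)⁴ = (126)² × (21100/5772)⁴
       = 1.588×10^4 × (3.656)⁴ = 1.588×10^4 × 178.6 = 2.835×10^6.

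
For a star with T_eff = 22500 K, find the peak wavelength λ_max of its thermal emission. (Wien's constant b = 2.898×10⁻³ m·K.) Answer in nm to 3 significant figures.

129 nm

λ_max = b/T = 2.898×10⁻³ / 22500 = 1.29×10^-7 m = 128.8 nm.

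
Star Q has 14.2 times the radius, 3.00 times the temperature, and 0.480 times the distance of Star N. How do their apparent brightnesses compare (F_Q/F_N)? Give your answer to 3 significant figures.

L_Q/L_N = (R_Q/R_N)²(T_Q/T_N)⁴ = (14.2)² × (3.00)⁴ = 1.633×10^4.
F_Q/F_N = (L_Q/L_N)/(d_Q/d_N)² = 1.633×10^4 / (0.480)² = 7.089×10^4.

7.09×10^4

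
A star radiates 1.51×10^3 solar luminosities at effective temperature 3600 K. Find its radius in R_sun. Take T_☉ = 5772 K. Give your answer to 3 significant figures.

R/R_☉ = √(L/L_☉) / (T/T_☉)² = √(1.51×10^3) / (0.6237)²
       = 38.86 / 0.3890 = 99.89.

99.9 R_sun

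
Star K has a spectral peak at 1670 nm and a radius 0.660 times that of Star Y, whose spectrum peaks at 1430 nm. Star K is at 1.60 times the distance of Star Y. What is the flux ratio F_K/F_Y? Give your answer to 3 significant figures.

0.0915

Wien's law: T_K/T_Y = λ_Y/λ_K = 1430/1670 = 0.8563.
L_K/L_Y = (R_K/R_Y)²(T_K/T_Y)⁴ = (0.660)²(0.8563)⁴ = 0.2342.
F_K/F_Y = (L_K/L_Y)/(d_K/d_Y)² = 0.2342/(1.60)² = 0.09148.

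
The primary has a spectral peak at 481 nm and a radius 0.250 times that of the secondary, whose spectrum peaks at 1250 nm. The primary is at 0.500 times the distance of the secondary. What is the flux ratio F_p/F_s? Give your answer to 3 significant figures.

Wien's law: T_p/T_s = λ_s/λ_p = 1250/481 = 2.599.
L_p/L_s = (R_p/R_s)²(T_p/T_s)⁴ = (0.250)²(2.599)⁴ = 2.851.
F_p/F_s = (L_p/L_s)/(d_p/d_s)² = 2.851/(0.500)² = 11.40.

11.4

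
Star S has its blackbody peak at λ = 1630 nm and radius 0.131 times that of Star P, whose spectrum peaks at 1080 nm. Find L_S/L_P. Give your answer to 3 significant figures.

Wien's law gives T ∝ 1/λ_max, so T_S/T_P = λ_P/λ_S = 1080/1630 = 0.6626.
Then L ∝ R²T⁴ gives L_S/L_P = (0.131)² × (0.6626)⁴ = 0.01716 × 0.1927 = 0.003307.

0.00331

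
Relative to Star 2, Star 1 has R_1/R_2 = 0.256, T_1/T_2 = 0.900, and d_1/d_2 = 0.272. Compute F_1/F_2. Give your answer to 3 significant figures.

L_1/L_2 = (R_1/R_2)²(T_1/T_2)⁴ = (0.256)² × (0.900)⁴ = 0.04300.
F_1/F_2 = (L_1/L_2)/(d_1/d_2)² = 0.04300 / (0.272)² = 0.5812.

0.581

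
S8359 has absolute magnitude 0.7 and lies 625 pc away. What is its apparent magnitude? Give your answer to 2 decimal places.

9.68

m = M + 5 log₁₀(d/10 pc) = 0.7 + 5 log₁₀(625/10)
  = 0.7 + 5 × 1.796 = 0.7 + 8.98 = 9.68.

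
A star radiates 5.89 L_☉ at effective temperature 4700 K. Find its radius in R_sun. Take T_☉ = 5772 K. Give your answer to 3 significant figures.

R/R_☉ = √(L/L_☉) / (T/T_☉)² = √(5.89) / (0.8143)²
       = 2.427 / 0.6630 = 3.660.

3.66 R_sun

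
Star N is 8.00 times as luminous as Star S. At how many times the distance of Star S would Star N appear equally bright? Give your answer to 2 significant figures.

Equal flux requires L_N/d_N² = L_S/d_S², so d_N/d_S = √(L_N/L_S)
= √(8.00) = 2.828.

2.8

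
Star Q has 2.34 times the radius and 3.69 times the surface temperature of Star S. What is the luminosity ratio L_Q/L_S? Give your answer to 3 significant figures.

1.02×10^3

From the Stefan–Boltzmann law, L ∝ R²T⁴, so
L_Q/L_S = (R_Q/R_S)² (T_Q/T_S)⁴ = (2.34)² × (3.69)⁴ = 5.476 × 185.4 = 1015.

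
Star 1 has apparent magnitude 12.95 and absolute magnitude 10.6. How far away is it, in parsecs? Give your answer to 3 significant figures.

m − M = 5 log₁₀(d/10 pc)
12.95 − (10.6) = 2.35 = 5 log₁₀(d/10)
d = 10 × 10^(2.35/5) = 10 × 10^0.470 = 29.51 pc.

29.5 pc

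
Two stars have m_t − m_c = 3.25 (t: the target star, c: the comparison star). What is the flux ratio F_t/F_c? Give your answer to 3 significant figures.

F_t/F_c = 10^(−(m_t − m_c)/2.5) = 10^(-3.25/2.5) = 10^-1.300 = 0.05012.

0.0501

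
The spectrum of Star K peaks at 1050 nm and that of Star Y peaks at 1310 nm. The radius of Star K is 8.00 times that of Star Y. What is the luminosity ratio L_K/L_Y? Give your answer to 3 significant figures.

Wien's law gives T ∝ 1/λ_max, so T_K/T_Y = λ_Y/λ_K = 1310/1050 = 1.248.
Then L ∝ R²T⁴ gives L_K/L_Y = (8.00)² × (1.248)⁴ = 64.00 × 2.423 = 155.1.

155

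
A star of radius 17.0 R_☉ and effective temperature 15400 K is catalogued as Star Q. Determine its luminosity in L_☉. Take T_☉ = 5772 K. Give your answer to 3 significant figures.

1.46×10^4 L_☉

L/L_☉ = (R/R_☉)² (T/T_☉)⁴ = (17.0)² × (15400/5772)⁴
       = 289.0 × (2.668)⁴ = 289.0 × 50.67 = 1.464×10^4.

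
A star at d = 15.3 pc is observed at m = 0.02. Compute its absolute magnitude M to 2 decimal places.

-0.90

M = m − 5 log₁₀(d/10 pc) = 0.02 − 5 log₁₀(15.3/10)
  = 0.02 − 5 × 0.185 = 0.02 − 0.92 = -0.90.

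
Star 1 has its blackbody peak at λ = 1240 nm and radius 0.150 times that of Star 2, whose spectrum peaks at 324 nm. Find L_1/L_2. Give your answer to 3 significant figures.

Wien's law gives T ∝ 1/λ_max, so T_1/T_2 = λ_2/λ_1 = 324/1240 = 0.2613.
Then L ∝ R²T⁴ gives L_1/L_2 = (0.150)² × (0.2613)⁴ = 0.02250 × 0.004661 = 1.049×10^-4.

1.05×10^-4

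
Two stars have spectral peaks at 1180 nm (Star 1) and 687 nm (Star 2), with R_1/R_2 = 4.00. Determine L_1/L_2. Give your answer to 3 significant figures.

Wien's law gives T ∝ 1/λ_max, so T_1/T_2 = λ_2/λ_1 = 687/1180 = 0.5822.
Then L ∝ R²T⁴ gives L_1/L_2 = (4.00)² × (0.5822)⁴ = 16.00 × 0.1149 = 1.838.

1.84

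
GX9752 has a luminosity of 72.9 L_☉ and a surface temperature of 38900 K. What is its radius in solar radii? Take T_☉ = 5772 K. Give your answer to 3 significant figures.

R/R_☉ = √(L/L_☉) / (T/T_☉)² = √(72.9) / (6.739)²
       = 8.538 / 45.42 = 0.1880.

0.188 solar radii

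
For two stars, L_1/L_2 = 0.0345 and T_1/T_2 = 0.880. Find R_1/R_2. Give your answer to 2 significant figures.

0.24

L ∝ R²T⁴ gives R ∝ √L / T², so
R_1/R_2 = √(0.0345) / (0.880)² = 0.1857 / 0.7744 = 0.2399.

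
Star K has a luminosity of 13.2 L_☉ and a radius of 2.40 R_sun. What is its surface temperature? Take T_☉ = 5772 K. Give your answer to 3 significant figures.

T/T_☉ = (L/L_☉)^(1/4) / (R/R_☉)^(1/2)
T = 5772 × (13.2)^(1/4) / √(2.40) = 5772 × 1.906 / 1.549 = 7102 K.

7.10×10^3 K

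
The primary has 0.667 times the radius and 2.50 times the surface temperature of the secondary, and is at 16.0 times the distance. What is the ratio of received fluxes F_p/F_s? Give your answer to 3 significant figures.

L_p/L_s = (R_p/R_s)²(T_p/T_s)⁴ = (0.667)² × (2.50)⁴ = 17.38.
F_p/F_s = (L_p/L_s)/(d_p/d_s)² = 17.38 / (16.0)² = 0.06788.

0.0679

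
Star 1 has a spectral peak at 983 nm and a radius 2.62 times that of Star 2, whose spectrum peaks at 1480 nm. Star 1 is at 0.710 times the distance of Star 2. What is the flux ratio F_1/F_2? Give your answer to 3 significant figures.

70.0

Wien's law: T_1/T_2 = λ_2/λ_1 = 1480/983 = 1.506.
L_1/L_2 = (R_1/R_2)²(T_1/T_2)⁴ = (2.62)²(1.506)⁴ = 35.27.
F_1/F_2 = (L_1/L_2)/(d_1/d_2)² = 35.27/(0.710)² = 69.97.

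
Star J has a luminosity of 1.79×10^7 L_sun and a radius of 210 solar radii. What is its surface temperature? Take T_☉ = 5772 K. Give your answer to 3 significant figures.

T/T_☉ = (L/L_☉)^(1/4) / (R/R_☉)^(1/2)
T = 5772 × (1.79×10^7)^(1/4) / √(210) = 5772 × 65.04 / 14.49 = 2.591×10^4 K.

2.59×10^4 K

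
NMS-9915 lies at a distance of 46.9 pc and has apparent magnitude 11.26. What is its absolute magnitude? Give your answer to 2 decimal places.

M = m − 5 log₁₀(d/10 pc) = 11.26 − 5 log₁₀(46.9/10)
  = 11.26 − 5 × 0.671 = 11.26 − 3.36 = 7.90.

7.90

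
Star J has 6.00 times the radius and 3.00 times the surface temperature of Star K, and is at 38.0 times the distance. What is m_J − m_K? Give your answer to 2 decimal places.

-0.76

L_J/L_K = (6.00)²(3.00)⁴ = 2916.
F_J/F_K = (L_J/L_K)/(d_J/d_K)² = 2916/1444 = 2.019.
m_J − m_K = −2.5 log₁₀(2.019) = -0.76.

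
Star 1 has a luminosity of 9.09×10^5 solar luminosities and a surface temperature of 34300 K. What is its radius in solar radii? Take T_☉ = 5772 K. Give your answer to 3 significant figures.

R/R_☉ = √(L/L_☉) / (T/T_☉)² = √(9.09×10^5) / (5.942)²
       = 953.4 / 35.31 = 27.00.

27.0 solar radii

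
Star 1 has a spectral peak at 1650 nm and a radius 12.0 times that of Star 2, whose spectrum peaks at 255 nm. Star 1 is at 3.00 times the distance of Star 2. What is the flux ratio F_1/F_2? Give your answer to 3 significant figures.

0.00913

Wien's law: T_1/T_2 = λ_2/λ_1 = 255/1650 = 0.1545.
L_1/L_2 = (R_1/R_2)²(T_1/T_2)⁴ = (12.0)²(0.1545)⁴ = 0.08215.
F_1/F_2 = (L_1/L_2)/(d_1/d_2)² = 0.08215/(3.00)² = 0.009127.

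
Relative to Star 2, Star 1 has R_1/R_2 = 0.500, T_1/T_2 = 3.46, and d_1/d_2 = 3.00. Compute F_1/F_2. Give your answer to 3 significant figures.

L_1/L_2 = (R_1/R_2)²(T_1/T_2)⁴ = (0.500)² × (3.46)⁴ = 35.83.
F_1/F_2 = (L_1/L_2)/(d_1/d_2)² = 35.83 / (3.00)² = 3.981.

3.98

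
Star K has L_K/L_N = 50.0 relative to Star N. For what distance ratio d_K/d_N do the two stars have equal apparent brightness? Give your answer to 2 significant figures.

7.1

Equal flux requires L_K/d_K² = L_N/d_N², so d_K/d_N = √(L_K/L_N)
= √(50.0) = 7.071.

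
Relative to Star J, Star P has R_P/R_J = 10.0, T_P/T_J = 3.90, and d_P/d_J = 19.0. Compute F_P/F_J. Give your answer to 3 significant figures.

L_P/L_J = (R_P/R_J)²(T_P/T_J)⁴ = (10.0)² × (3.90)⁴ = 2.313×10^4.
F_P/F_J = (L_P/L_J)/(d_P/d_J)² = 2.313×10^4 / (19.0)² = 64.08.

64.1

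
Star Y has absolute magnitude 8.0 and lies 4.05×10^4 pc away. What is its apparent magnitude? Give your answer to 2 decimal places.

26.04

m = M + 5 log₁₀(d/10 pc) = 8.0 + 5 log₁₀(4.05×10^4/10)
  = 8.0 + 5 × 3.607 = 8.0 + 18.04 = 26.04.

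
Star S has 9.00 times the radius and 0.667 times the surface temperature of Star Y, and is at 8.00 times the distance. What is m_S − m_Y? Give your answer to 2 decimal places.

1.50

L_S/L_Y = (9.00)²(0.667)⁴ = 16.03.
F_S/F_Y = (L_S/L_Y)/(d_S/d_Y)² = 16.03/64.00 = 0.2505.
m_S − m_Y = −2.5 log₁₀(0.2505) = 1.50.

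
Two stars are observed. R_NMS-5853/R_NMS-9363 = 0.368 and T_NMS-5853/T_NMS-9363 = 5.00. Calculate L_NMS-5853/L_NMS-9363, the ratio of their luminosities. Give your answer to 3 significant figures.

From the Stefan–Boltzmann law, L ∝ R²T⁴, so
L_NMS-5853/L_NMS-9363 = (R_NMS-5853/R_NMS-9363)² (T_NMS-5853/T_NMS-9363)⁴ = (0.368)² × (5.00)⁴ = 0.1354 × 625.0 = 84.64.

84.6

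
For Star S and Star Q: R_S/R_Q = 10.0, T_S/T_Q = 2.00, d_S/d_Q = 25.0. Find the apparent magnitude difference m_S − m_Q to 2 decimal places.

-1.02

L_S/L_Q = (10.0)²(2.00)⁴ = 1600.
F_S/F_Q = (L_S/L_Q)/(d_S/d_Q)² = 1600/625.0 = 2.560.
m_S − m_Q = −2.5 log₁₀(2.560) = -1.02.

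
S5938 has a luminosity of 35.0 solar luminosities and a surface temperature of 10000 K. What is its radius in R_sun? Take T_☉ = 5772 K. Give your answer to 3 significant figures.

R/R_☉ = √(L/L_☉) / (T/T_☉)² = √(35.0) / (1.733)²
       = 5.916 / 3.002 = 1.971.

1.97 R_sun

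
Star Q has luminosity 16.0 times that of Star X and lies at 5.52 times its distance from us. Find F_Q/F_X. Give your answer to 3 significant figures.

0.525

F = L/(4πd²), so F_Q/F_X = (L_Q/L_X) / (d_Q/d_X)²
= 16.0 / (5.52)² = 16.0 / 30.47 = 0.5251.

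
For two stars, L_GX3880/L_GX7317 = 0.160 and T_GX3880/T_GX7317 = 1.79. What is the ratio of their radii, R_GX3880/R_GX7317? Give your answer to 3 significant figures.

0.125

L ∝ R²T⁴ gives R ∝ √L / T², so
R_GX3880/R_GX7317 = √(0.160) / (1.79)² = 0.4000 / 3.204 = 0.1248.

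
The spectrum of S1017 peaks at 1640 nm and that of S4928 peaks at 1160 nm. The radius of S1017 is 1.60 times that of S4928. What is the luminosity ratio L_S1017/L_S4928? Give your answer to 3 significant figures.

Wien's law gives T ∝ 1/λ_max, so T_S1017/T_S4928 = λ_S4928/λ_S1017 = 1160/1640 = 0.7073.
Then L ∝ R²T⁴ gives L_S1017/L_S4928 = (1.60)² × (0.7073)⁴ = 2.560 × 0.2503 = 0.6408.

0.641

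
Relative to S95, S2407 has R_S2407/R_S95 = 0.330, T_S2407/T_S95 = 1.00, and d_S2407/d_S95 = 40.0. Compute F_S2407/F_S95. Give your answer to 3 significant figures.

6.81×10^-5

L_S2407/L_S95 = (R_S2407/R_S95)²(T_S2407/T_S95)⁴ = (0.330)² × (1.00)⁴ = 0.1089.
F_S2407/F_S95 = (L_S2407/L_S95)/(d_S2407/d_S95)² = 0.1089 / (40.0)² = 6.806×10^-5.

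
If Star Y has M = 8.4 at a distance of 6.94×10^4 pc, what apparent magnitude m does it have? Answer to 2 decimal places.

27.61

m = M + 5 log₁₀(d/10 pc) = 8.4 + 5 log₁₀(6.94×10^4/10)
  = 8.4 + 5 × 3.841 = 8.4 + 19.21 = 27.61.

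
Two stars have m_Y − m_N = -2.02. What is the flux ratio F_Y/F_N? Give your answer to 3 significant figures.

F_Y/F_N = 10^(−(m_Y − m_N)/2.5) = 10^(2.02/2.5) = 10^0.808 = 6.427.

6.43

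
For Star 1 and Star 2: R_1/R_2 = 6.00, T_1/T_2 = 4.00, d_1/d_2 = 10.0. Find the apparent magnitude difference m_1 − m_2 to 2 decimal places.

-4.91

L_1/L_2 = (6.00)²(4.00)⁴ = 9216.
F_1/F_2 = (L_1/L_2)/(d_1/d_2)² = 9216/100.0 = 92.16.
m_1 − m_2 = −2.5 log₁₀(92.16) = -4.91.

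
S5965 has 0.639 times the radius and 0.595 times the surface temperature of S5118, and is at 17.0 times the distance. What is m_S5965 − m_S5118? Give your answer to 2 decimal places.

9.38

L_S5965/L_S5118 = (0.639)²(0.595)⁴ = 0.05118.
F_S5965/F_S5118 = (L_S5965/L_S5118)/(d_S5965/d_S5118)² = 0.05118/289.0 = 1.771×10^-4.
m_S5965 − m_S5118 = −2.5 log₁₀(1.771×10^-4) = 9.38.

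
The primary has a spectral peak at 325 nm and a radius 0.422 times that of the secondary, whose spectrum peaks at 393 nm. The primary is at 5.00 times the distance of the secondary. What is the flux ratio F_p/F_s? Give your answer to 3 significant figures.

Wien's law: T_p/T_s = λ_s/λ_p = 393/325 = 1.209.
L_p/L_s = (R_p/R_s)²(T_p/T_s)⁴ = (0.422)²(1.209)⁴ = 0.3808.
F_p/F_s = (L_p/L_s)/(d_p/d_s)² = 0.3808/(5.00)² = 0.01523.

0.0152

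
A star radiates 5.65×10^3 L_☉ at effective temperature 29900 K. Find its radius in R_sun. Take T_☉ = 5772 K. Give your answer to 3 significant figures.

R/R_☉ = √(L/L_☉) / (T/T_☉)² = √(5.65×10^3) / (5.180)²
       = 75.17 / 26.83 = 2.801.

2.80 R_sun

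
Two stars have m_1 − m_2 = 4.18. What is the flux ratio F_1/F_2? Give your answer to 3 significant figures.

0.0213

F_1/F_2 = 10^(−(m_1 − m_2)/2.5) = 10^(-4.18/2.5) = 10^-1.672 = 0.02128.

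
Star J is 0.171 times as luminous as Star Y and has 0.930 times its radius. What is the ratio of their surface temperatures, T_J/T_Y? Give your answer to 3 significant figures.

L ∝ R²T⁴ gives T ∝ (L/R²)^(1/4), so
T_J/T_Y = (0.171 / 0.930²)^(1/4) = (0.1977)^(1/4) = 0.6668.

0.667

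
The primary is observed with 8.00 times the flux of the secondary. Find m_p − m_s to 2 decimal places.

m_p − m_s = −2.5 log₁₀(F_p/F_s) = −2.5 log₁₀(8.00) = −2.5 × (0.903) = -2.258.

-2.26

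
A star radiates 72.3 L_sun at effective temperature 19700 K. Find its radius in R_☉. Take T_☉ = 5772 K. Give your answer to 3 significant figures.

0.730 R_☉

R/R_☉ = √(L/L_☉) / (T/T_☉)² = √(72.3) / (3.413)²
       = 8.503 / 11.65 = 0.7299.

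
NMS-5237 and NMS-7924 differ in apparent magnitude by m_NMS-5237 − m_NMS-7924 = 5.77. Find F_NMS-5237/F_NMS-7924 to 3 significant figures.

0.00492

F_NMS-5237/F_NMS-7924 = 10^(−(m_NMS-5237 − m_NMS-7924)/2.5) = 10^(-5.77/2.5) = 10^-2.308 = 0.004920.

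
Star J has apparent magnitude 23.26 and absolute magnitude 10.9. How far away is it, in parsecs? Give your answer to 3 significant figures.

2.96×10^3 pc

m − M = 5 log₁₀(d/10 pc)
23.26 − (10.9) = 12.36 = 5 log₁₀(d/10)
d = 10 × 10^(12.36/5) = 10 × 10^2.472 = 2965 pc.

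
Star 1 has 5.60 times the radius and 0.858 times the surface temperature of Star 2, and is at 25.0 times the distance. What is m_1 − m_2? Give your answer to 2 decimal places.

L_1/L_2 = (5.60)²(0.858)⁴ = 17.00.
F_1/F_2 = (L_1/L_2)/(d_1/d_2)² = 17.00/625.0 = 0.02719.
m_1 − m_2 = −2.5 log₁₀(0.02719) = 3.91.

3.91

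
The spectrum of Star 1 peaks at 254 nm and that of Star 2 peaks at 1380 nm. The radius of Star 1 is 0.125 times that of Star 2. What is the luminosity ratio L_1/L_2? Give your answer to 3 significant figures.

13.6

Wien's law gives T ∝ 1/λ_max, so T_1/T_2 = λ_2/λ_1 = 1380/254 = 5.433.
Then L ∝ R²T⁴ gives L_1/L_2 = (0.125)² × (5.433)⁴ = 0.01562 × 871.3 = 13.61.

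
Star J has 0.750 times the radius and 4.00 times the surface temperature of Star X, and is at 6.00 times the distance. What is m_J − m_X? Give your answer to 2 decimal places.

-1.51

L_J/L_X = (0.750)²(4.00)⁴ = 144.0.
F_J/F_X = (L_J/L_X)/(d_J/d_X)² = 144.0/36.00 = 4.000.
m_J − m_X = −2.5 log₁₀(4.000) = -1.51.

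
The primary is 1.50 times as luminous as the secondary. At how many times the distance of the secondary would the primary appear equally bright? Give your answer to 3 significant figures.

Equal flux requires L_p/d_p² = L_s/d_s², so d_p/d_s = √(L_p/L_s)
= √(1.50) = 1.225.

1.22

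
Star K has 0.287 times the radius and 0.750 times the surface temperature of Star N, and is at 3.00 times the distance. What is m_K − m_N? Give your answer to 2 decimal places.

L_K/L_N = (0.287)²(0.750)⁴ = 0.02606.
F_K/F_N = (L_K/L_N)/(d_K/d_N)² = 0.02606/9.000 = 0.002896.
m_K − m_N = −2.5 log₁₀(0.002896) = 6.35.

6.35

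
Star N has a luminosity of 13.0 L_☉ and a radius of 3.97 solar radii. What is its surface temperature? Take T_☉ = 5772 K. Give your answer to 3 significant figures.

T/T_☉ = (L/L_☉)^(1/4) / (R/R_☉)^(1/2)
T = 5772 × (13.0)^(1/4) / √(3.97) = 5772 × 1.899 / 1.992 = 5501 K.

5.50×10^3 K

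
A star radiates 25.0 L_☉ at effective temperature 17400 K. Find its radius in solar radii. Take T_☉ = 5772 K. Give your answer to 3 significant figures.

R/R_☉ = √(L/L_☉) / (T/T_☉)² = √(25.0) / (3.015)²
       = 5.000 / 9.088 = 0.5502.

0.550 solar radii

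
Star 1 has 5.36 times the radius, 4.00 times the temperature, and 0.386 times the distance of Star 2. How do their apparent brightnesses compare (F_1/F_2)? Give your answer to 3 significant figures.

L_1/L_2 = (R_1/R_2)²(T_1/T_2)⁴ = (5.36)² × (4.00)⁴ = 7355.
F_1/F_2 = (L_1/L_2)/(d_1/d_2)² = 7355 / (0.386)² = 4.936×10^4.

4.94×10^4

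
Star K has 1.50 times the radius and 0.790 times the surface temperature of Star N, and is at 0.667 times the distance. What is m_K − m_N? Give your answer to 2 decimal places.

-0.74

L_K/L_N = (1.50)²(0.790)⁴ = 0.8764.
F_K/F_N = (L_K/L_N)/(d_K/d_N)² = 0.8764/0.4449 = 1.970.
m_K − m_N = −2.5 log₁₀(1.970) = -0.74.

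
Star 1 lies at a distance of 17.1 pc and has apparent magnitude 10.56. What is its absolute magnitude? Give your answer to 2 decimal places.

M = m − 5 log₁₀(d/10 pc) = 10.56 − 5 log₁₀(17.1/10)
  = 10.56 − 5 × 0.233 = 10.56 − 1.16 = 9.40.

9.40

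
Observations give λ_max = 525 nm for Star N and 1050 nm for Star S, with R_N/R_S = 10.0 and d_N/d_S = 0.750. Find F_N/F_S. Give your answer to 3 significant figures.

Wien's law: T_N/T_S = λ_S/λ_N = 1050/525 = 2.000.
L_N/L_S = (R_N/R_S)²(T_N/T_S)⁴ = (10.0)²(2.000)⁴ = 1600.
F_N/F_S = (L_N/L_S)/(d_N/d_S)² = 1600/(0.750)² = 2844.

2.84×10^3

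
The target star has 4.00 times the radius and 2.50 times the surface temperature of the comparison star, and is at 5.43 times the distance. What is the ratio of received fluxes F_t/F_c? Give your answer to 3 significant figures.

L_t/L_c = (R_t/R_c)²(T_t/T_c)⁴ = (4.00)² × (2.50)⁴ = 625.0.
F_t/F_c = (L_t/L_c)/(d_t/d_c)² = 625.0 / (5.43)² = 21.20.

21.2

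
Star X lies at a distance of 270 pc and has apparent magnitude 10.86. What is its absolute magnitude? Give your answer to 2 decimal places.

3.70

M = m − 5 log₁₀(d/10 pc) = 10.86 − 5 log₁₀(270/10)
  = 10.86 − 5 × 1.431 = 10.86 − 7.16 = 3.70.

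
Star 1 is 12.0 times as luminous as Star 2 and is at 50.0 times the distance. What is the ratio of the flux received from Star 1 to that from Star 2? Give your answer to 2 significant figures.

F = L/(4πd²), so F_1/F_2 = (L_1/L_2) / (d_1/d_2)²
= 12.0 / (50.0)² = 12.0 / 2500 = 0.004800.

0.0048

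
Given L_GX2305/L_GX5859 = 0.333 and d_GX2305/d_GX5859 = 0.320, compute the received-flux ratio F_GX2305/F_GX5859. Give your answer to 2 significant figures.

F = L/(4πd²), so F_GX2305/F_GX5859 = (L_GX2305/L_GX5859) / (d_GX2305/d_GX5859)²
= 0.333 / (0.320)² = 0.333 / 0.1024 = 3.252.

3.3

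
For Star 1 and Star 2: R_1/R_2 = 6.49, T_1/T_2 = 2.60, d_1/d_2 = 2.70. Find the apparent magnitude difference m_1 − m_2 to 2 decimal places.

L_1/L_2 = (6.49)²(2.60)⁴ = 1925.
F_1/F_2 = (L_1/L_2)/(d_1/d_2)² = 1925/7.290 = 264.0.
m_1 − m_2 = −2.5 log₁₀(264.0) = -6.05.

-6.05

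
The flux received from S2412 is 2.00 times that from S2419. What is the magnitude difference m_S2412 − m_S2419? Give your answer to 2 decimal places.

-0.75

m_S2412 − m_S2419 = −2.5 log₁₀(F_S2412/F_S2419) = −2.5 log₁₀(2.00) = −2.5 × (0.301) = -0.753.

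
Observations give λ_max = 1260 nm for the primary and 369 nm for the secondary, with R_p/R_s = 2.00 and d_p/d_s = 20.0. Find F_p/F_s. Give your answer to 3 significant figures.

7.36×10^-5

Wien's law: T_p/T_s = λ_s/λ_p = 369/1260 = 0.2929.
L_p/L_s = (R_p/R_s)²(T_p/T_s)⁴ = (2.00)²(0.2929)⁴ = 0.02942.
F_p/F_s = (L_p/L_s)/(d_p/d_s)² = 0.02942/(20.0)² = 7.356×10^-5.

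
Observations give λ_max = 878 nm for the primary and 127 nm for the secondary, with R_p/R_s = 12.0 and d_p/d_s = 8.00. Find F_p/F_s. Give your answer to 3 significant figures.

Wien's law: T_p/T_s = λ_s/λ_p = 127/878 = 0.1446.
L_p/L_s = (R_p/R_s)²(T_p/T_s)⁴ = (12.0)²(0.1446)⁴ = 0.06304.
F_p/F_s = (L_p/L_s)/(d_p/d_s)² = 0.06304/(8.00)² = 9.850×10^-4.

9.85×10^-4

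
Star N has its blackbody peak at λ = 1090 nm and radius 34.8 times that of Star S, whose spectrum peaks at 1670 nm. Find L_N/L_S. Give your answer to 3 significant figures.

6.67×10^3

Wien's law gives T ∝ 1/λ_max, so T_N/T_S = λ_S/λ_N = 1670/1090 = 1.532.
Then L ∝ R²T⁴ gives L_N/L_S = (34.8)² × (1.532)⁴ = 1211 × 5.510 = 6673.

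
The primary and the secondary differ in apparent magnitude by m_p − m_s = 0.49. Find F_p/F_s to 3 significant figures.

0.637

F_p/F_s = 10^(−(m_p − m_s)/2.5) = 10^(-0.49/2.5) = 10^-0.196 = 0.6368.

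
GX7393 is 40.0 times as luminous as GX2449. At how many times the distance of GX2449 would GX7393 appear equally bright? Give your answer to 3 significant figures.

6.32

Equal flux requires L_GX7393/d_GX7393² = L_GX2449/d_GX2449², so d_GX7393/d_GX2449 = √(L_GX7393/L_GX2449)
= √(40.0) = 6.325.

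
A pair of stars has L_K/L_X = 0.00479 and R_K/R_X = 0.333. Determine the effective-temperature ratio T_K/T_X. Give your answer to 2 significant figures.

L ∝ R²T⁴ gives T ∝ (L/R²)^(1/4), so
T_K/T_X = (0.00479 / 0.333²)^(1/4) = (0.04320)^(1/4) = 0.4559.

0.46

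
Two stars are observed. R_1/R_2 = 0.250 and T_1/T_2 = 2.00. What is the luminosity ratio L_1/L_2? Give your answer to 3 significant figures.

1.00

From the Stefan–Boltzmann law, L ∝ R²T⁴, so
L_1/L_2 = (R_1/R_2)² (T_1/T_2)⁴ = (0.250)² × (2.00)⁴ = 0.06250 × 16.00 = 1.000.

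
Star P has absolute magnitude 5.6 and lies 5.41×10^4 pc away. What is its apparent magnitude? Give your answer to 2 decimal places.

m = M + 5 log₁₀(d/10 pc) = 5.6 + 5 log₁₀(5.41×10^4/10)
  = 5.6 + 5 × 3.733 = 5.6 + 18.67 = 24.27.

24.27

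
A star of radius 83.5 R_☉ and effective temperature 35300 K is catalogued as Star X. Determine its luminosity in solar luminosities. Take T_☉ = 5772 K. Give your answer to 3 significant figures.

9.75×10^6 solar luminosities

L/L_☉ = (R/R_☉)² (T/T_☉)⁴ = (83.5)² × (35300/5772)⁴
       = 6972 × (6.116)⁴ = 6972 × 1399 = 9.754×10^6.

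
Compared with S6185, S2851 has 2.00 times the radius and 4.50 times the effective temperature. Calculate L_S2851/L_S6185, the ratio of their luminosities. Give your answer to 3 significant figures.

From the Stefan–Boltzmann law, L ∝ R²T⁴, so
L_S2851/L_S6185 = (R_S2851/R_S6185)² (T_S2851/T_S6185)⁴ = (2.00)² × (4.50)⁴ = 4.000 × 410.1 = 1640.

1.64×10^3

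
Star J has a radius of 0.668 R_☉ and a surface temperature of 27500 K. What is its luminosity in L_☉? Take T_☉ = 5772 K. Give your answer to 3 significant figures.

230 L_☉

L/L_☉ = (R/R_☉)² (T/T_☉)⁴ = (0.668)² × (27500/5772)⁴
       = 0.4462 × (4.764)⁴ = 0.4462 × 515.3 = 229.9.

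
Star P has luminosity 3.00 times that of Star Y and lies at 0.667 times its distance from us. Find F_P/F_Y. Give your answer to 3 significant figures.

F = L/(4πd²), so F_P/F_Y = (L_P/L_Y) / (d_P/d_Y)²
= 3.00 / (0.667)² = 3.00 / 0.4449 = 6.743.

6.74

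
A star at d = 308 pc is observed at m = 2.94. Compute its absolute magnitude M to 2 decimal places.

-4.50

M = m − 5 log₁₀(d/10 pc) = 2.94 − 5 log₁₀(308/10)
  = 2.94 − 5 × 1.489 = 2.94 − 7.44 = -4.50.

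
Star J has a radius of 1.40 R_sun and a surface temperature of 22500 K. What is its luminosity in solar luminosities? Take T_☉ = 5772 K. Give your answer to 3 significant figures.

453 solar luminosities

L/L_☉ = (R/R_☉)² (T/T_☉)⁴ = (1.40)² × (22500/5772)⁴
       = 1.960 × (3.898)⁴ = 1.960 × 230.9 = 452.6.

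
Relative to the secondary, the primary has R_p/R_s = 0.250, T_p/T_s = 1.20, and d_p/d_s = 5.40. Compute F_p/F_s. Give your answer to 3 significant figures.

0.00444

L_p/L_s = (R_p/R_s)²(T_p/T_s)⁴ = (0.250)² × (1.20)⁴ = 0.1296.
F_p/F_s = (L_p/L_s)/(d_p/d_s)² = 0.1296 / (5.40)² = 0.004444.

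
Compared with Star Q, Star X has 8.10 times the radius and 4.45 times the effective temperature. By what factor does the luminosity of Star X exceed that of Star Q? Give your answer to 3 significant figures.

2.57×10^4

From the Stefan–Boltzmann law, L ∝ R²T⁴, so
L_X/L_Q = (R_X/R_Q)² (T_X/T_Q)⁴ = (8.10)² × (4.45)⁴ = 65.61 × 392.1 = 2.573×10^4.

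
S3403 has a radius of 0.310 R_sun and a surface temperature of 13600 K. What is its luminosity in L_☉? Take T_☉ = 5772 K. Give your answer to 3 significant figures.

L/L_☉ = (R/R_☉)² (T/T_☉)⁴ = (0.310)² × (13600/5772)⁴
       = 0.09610 × (2.356)⁴ = 0.09610 × 30.82 = 2.962.

2.96 L_☉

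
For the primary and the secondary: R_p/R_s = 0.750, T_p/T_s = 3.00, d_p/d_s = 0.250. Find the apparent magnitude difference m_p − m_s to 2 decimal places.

-7.16

L_p/L_s = (0.750)²(3.00)⁴ = 45.56.
F_p/F_s = (L_p/L_s)/(d_p/d_s)² = 45.56/0.06250 = 729.0.
m_p − m_s = −2.5 log₁₀(729.0) = -7.16.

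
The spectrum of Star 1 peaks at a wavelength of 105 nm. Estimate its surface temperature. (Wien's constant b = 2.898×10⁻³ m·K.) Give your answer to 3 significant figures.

T = b/λ_max = 2.898×10⁻³ / (105×10⁻⁹) = 2.760×10^4 K.

2.76×10^4 K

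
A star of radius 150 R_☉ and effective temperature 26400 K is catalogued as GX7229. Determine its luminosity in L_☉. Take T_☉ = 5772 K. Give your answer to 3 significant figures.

9.85×10^6 L_☉

L/L_☉ = (R/R_☉)² (T/T_☉)⁴ = (150)² × (26400/5772)⁴
       = 2.250×10^4 × (4.574)⁴ = 2.250×10^4 × 437.6 = 9.847×10^6.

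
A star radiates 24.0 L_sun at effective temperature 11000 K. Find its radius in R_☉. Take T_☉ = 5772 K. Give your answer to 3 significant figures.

R/R_☉ = √(L/L_☉) / (T/T_☉)² = √(24.0) / (1.906)²
       = 4.899 / 3.632 = 1.349.

1.35 R_☉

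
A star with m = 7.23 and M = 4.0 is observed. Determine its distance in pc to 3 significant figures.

44.3 pc

m − M = 5 log₁₀(d/10 pc)
7.23 − (4.0) = 3.23 = 5 log₁₀(d/10)
d = 10 × 10^(3.23/5) = 10 × 10^0.646 = 44.26 pc.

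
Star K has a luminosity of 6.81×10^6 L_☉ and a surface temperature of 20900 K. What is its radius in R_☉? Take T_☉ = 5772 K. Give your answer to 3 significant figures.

R/R_☉ = √(L/L_☉) / (T/T_☉)² = √(6.81×10^6) / (3.621)²
       = 2610 / 13.11 = 199.0.

199 R_☉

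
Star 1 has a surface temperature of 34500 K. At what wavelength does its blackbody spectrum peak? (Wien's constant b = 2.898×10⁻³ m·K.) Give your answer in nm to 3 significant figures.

84.0 nm

λ_max = b/T = 2.898×10⁻³ / 34500 = 8.40×10^-8 m = 84.00 nm.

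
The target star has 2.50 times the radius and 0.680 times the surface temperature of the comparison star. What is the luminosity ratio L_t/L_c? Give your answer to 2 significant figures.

1.3

From the Stefan–Boltzmann law, L ∝ R²T⁴, so
L_t/L_c = (R_t/R_c)² (T_t/T_c)⁴ = (2.50)² × (0.680)⁴ = 6.250 × 0.2138 = 1.336.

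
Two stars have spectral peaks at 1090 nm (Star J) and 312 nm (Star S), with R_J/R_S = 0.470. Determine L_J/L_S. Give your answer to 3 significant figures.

Wien's law gives T ∝ 1/λ_max, so T_J/T_S = λ_S/λ_J = 312/1090 = 0.2862.
Then L ∝ R²T⁴ gives L_J/L_S = (0.470)² × (0.2862)⁴ = 0.2209 × 0.006713 = 0.001483.

0.00148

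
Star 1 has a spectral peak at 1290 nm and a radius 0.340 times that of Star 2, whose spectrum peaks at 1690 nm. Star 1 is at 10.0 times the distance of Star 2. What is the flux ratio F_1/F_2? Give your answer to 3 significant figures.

0.00341

Wien's law: T_1/T_2 = λ_2/λ_1 = 1690/1290 = 1.310.
L_1/L_2 = (R_1/R_2)²(T_1/T_2)⁴ = (0.340)²(1.310)⁴ = 0.3405.
F_1/F_2 = (L_1/L_2)/(d_1/d_2)² = 0.3405/(10.0)² = 0.003405.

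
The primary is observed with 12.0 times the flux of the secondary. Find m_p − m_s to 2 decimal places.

m_p − m_s = −2.5 log₁₀(F_p/F_s) = −2.5 log₁₀(12.0) = −2.5 × (1.079) = -2.698.

-2.70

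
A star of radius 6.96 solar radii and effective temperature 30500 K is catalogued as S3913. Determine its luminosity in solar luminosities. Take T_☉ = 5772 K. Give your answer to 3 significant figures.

L/L_☉ = (R/R_☉)² (T/T_☉)⁴ = (6.96)² × (30500/5772)⁴
       = 48.44 × (5.284)⁴ = 48.44 × 779.6 = 3.777×10^4.

3.78×10^4 solar luminosities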